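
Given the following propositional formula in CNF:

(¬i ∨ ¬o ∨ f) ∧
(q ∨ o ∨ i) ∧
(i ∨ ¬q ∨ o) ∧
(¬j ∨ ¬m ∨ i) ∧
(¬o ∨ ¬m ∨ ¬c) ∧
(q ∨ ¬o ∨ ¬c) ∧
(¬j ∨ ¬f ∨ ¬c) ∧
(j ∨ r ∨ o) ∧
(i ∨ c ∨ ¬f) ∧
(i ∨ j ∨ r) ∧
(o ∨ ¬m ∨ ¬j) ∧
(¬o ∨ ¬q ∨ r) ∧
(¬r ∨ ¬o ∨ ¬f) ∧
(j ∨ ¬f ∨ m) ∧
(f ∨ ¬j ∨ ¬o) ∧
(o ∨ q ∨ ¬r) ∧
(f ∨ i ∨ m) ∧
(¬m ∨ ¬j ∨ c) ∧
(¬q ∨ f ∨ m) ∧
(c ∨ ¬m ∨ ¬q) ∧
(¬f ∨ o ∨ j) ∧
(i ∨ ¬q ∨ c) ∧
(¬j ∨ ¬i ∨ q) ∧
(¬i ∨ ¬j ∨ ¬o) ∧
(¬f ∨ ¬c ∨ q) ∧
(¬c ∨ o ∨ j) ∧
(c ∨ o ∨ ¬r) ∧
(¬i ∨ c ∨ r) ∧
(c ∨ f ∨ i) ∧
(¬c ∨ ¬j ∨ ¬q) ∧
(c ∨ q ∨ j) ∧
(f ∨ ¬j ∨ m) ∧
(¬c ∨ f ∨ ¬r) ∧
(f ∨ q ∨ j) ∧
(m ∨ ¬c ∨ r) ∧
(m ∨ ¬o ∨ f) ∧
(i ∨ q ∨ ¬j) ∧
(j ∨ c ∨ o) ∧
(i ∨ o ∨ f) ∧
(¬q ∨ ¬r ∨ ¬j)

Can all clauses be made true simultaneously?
No

No, the formula is not satisfiable.

No assignment of truth values to the variables can make all 40 clauses true simultaneously.

The formula is UNSAT (unsatisfiable).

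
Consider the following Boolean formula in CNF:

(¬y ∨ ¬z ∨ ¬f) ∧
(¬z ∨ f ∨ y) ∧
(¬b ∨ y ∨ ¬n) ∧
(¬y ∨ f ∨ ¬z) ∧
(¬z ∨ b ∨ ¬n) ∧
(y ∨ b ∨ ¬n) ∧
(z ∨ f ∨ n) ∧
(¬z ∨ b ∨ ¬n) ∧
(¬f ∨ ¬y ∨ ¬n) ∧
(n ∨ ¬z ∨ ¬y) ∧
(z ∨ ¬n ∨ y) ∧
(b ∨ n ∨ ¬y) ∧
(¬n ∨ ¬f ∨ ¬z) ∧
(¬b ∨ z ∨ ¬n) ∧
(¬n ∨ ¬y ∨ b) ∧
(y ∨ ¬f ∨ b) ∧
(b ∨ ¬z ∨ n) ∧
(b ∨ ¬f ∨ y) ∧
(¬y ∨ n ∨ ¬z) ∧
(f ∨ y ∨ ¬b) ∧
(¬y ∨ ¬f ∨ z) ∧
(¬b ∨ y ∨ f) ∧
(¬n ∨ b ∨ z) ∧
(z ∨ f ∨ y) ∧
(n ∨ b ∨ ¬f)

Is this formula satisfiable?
Yes

Yes, the formula is satisfiable.

One satisfying assignment is: f=True, z=True, b=True, y=False, n=False

Verification: With this assignment, all 25 clauses evaluate to true.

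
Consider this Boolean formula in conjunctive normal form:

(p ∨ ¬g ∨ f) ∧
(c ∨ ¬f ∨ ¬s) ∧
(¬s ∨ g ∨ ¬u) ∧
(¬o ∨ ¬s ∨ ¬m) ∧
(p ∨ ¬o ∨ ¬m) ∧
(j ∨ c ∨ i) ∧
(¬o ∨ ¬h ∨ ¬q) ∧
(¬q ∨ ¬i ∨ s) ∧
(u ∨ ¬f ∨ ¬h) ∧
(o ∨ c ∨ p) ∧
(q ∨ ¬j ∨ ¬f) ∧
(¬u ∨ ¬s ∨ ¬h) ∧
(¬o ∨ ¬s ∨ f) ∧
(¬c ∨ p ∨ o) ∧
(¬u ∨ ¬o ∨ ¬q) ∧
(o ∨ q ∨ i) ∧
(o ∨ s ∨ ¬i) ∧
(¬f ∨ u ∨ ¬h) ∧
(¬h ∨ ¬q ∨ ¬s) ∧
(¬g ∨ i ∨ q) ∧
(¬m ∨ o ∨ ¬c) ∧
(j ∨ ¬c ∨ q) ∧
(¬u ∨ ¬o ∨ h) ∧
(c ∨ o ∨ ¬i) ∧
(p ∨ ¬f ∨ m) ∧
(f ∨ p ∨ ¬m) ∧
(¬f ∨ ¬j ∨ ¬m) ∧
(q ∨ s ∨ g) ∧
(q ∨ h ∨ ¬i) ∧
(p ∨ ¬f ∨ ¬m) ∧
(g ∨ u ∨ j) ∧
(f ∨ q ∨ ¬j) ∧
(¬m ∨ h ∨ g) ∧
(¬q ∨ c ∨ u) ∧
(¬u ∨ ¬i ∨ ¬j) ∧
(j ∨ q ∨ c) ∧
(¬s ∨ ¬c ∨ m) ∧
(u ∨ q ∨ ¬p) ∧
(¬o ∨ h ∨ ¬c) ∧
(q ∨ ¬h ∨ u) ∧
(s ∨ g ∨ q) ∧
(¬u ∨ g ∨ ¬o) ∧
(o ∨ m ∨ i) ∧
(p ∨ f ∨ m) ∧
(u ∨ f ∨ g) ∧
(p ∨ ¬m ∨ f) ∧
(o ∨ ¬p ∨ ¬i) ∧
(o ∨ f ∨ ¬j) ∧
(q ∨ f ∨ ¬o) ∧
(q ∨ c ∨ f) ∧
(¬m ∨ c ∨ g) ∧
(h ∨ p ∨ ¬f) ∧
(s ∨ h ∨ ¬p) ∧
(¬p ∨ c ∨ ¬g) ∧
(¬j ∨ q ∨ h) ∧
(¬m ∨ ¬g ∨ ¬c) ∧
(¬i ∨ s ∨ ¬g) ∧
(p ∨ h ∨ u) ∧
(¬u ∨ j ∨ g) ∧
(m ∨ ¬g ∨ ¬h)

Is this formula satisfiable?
No

No, the formula is not satisfiable.

No assignment of truth values to the variables can make all 60 clauses true simultaneously.

The formula is UNSAT (unsatisfiable).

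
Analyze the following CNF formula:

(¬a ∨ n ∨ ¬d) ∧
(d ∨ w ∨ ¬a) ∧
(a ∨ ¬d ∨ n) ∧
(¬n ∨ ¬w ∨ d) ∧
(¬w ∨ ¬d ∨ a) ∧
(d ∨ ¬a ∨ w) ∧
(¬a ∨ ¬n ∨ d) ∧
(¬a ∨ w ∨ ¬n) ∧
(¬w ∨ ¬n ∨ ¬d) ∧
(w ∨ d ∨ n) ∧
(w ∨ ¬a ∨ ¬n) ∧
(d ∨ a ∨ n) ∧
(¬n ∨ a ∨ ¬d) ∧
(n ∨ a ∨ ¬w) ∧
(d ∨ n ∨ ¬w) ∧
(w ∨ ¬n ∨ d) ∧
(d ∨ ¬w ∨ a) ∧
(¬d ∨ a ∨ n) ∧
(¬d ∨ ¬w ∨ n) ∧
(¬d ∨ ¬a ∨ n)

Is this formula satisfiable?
No

No, the formula is not satisfiable.

No assignment of truth values to the variables can make all 20 clauses true simultaneously.

The formula is UNSAT (unsatisfiable).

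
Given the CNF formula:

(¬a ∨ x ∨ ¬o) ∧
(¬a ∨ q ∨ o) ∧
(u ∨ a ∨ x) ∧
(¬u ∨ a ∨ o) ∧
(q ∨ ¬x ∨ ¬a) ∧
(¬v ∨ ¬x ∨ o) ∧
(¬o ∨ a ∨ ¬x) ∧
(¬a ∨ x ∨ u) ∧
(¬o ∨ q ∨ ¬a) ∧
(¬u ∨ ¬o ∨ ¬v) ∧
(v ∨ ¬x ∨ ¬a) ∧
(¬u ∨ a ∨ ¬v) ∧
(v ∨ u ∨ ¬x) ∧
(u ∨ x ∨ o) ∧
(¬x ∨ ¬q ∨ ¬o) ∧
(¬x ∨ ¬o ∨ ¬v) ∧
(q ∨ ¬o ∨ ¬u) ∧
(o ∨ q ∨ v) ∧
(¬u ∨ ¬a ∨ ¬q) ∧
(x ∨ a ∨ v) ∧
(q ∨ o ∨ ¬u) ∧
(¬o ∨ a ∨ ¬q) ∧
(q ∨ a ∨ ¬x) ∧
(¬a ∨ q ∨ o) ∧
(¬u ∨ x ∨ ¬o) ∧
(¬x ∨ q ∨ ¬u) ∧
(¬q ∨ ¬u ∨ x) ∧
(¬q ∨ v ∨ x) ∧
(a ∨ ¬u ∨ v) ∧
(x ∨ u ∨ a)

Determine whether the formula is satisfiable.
No

No, the formula is not satisfiable.

No assignment of truth values to the variables can make all 30 clauses true simultaneously.

The formula is UNSAT (unsatisfiable).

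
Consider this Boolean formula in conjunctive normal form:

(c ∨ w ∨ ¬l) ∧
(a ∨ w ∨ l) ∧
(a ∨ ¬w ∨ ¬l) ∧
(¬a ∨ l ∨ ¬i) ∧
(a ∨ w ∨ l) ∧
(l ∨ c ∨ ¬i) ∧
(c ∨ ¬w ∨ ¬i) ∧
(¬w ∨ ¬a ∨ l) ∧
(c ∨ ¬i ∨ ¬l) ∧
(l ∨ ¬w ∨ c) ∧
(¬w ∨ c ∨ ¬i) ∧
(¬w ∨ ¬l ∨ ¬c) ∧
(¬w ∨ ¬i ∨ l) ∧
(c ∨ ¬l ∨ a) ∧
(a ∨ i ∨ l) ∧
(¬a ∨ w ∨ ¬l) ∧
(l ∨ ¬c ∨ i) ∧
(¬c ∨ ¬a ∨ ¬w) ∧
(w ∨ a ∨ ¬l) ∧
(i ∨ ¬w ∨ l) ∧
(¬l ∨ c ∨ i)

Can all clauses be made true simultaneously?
Yes

Yes, the formula is satisfiable.

One satisfying assignment is: a=True, i=False, c=False, l=False, w=False

Verification: With this assignment, all 21 clauses evaluate to true.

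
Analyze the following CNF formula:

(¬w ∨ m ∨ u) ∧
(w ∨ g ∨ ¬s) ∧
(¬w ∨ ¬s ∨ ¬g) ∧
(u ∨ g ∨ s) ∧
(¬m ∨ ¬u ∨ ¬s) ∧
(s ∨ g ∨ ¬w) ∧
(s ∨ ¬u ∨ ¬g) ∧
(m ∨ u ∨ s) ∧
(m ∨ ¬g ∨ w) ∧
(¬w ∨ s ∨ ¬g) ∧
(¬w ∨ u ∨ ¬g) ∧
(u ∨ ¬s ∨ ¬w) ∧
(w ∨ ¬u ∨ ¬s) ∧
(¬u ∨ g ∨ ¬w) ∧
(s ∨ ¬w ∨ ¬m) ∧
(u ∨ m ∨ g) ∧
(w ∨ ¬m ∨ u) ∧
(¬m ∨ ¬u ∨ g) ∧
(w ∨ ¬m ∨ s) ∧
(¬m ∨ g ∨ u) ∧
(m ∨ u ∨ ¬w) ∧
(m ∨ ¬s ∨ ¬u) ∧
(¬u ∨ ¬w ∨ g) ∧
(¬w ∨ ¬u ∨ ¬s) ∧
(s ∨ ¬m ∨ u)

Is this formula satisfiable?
Yes

Yes, the formula is satisfiable.

One satisfying assignment is: m=False, s=False, w=False, g=False, u=True

Verification: With this assignment, all 25 clauses evaluate to true.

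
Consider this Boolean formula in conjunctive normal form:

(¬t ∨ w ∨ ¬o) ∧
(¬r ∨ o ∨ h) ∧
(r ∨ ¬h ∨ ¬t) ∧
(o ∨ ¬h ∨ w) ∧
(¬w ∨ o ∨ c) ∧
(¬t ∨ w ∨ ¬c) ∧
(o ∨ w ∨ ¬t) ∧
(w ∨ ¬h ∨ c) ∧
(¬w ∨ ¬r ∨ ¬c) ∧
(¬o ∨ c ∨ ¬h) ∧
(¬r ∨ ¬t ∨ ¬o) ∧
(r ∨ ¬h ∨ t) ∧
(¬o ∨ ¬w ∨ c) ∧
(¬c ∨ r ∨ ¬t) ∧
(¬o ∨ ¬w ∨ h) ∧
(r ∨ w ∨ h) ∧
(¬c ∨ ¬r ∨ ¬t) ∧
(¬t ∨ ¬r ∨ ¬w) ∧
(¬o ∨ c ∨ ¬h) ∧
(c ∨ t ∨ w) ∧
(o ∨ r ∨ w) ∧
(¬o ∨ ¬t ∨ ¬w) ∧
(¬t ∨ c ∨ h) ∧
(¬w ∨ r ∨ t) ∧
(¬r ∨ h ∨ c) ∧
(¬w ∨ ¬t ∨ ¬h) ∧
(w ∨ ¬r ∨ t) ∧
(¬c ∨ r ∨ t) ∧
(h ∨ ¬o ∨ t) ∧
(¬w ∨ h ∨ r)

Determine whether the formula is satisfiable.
No

No, the formula is not satisfiable.

No assignment of truth values to the variables can make all 30 clauses true simultaneously.

The formula is UNSAT (unsatisfiable).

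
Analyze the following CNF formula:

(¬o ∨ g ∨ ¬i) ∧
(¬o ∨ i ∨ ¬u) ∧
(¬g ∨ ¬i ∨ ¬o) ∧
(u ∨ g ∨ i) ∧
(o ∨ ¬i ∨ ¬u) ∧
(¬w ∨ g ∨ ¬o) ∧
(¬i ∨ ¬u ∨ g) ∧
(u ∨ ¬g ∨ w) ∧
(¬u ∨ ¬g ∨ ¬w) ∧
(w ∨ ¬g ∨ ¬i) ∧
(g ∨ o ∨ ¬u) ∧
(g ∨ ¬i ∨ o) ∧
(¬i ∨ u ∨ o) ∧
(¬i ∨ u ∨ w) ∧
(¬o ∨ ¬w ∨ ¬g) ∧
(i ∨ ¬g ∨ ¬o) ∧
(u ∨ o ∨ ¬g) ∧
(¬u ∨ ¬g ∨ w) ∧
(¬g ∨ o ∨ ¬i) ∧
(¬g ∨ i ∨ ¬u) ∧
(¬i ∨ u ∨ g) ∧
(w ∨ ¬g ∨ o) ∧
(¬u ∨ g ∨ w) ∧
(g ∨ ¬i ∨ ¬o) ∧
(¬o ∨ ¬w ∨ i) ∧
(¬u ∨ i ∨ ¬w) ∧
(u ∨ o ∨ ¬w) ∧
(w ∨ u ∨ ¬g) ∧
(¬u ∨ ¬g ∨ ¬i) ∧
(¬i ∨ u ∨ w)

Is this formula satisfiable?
No

No, the formula is not satisfiable.

No assignment of truth values to the variables can make all 30 clauses true simultaneously.

The formula is UNSAT (unsatisfiable).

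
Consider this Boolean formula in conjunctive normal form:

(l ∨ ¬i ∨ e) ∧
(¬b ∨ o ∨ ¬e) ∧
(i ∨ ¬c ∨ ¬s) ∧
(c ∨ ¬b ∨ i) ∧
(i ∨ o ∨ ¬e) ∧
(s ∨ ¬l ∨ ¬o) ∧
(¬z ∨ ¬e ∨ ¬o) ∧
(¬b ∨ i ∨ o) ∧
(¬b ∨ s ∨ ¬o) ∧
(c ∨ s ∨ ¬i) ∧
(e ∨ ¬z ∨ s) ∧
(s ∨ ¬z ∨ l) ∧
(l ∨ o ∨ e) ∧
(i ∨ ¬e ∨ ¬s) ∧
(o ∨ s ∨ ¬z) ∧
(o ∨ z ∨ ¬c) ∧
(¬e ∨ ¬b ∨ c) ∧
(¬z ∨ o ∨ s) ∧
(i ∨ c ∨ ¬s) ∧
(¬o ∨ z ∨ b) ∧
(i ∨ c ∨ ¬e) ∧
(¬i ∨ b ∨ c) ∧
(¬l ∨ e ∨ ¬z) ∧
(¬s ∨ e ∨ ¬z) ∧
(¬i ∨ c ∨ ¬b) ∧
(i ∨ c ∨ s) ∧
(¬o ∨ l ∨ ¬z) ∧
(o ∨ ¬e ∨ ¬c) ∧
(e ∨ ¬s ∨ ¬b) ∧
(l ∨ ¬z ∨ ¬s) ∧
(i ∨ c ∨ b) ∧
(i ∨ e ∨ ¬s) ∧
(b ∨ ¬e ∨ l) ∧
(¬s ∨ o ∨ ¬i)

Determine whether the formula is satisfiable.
Yes

Yes, the formula is satisfiable.

One satisfying assignment is: o=True, e=True, i=True, b=True, c=True, l=False, z=False, s=True

Verification: With this assignment, all 34 clauses evaluate to true.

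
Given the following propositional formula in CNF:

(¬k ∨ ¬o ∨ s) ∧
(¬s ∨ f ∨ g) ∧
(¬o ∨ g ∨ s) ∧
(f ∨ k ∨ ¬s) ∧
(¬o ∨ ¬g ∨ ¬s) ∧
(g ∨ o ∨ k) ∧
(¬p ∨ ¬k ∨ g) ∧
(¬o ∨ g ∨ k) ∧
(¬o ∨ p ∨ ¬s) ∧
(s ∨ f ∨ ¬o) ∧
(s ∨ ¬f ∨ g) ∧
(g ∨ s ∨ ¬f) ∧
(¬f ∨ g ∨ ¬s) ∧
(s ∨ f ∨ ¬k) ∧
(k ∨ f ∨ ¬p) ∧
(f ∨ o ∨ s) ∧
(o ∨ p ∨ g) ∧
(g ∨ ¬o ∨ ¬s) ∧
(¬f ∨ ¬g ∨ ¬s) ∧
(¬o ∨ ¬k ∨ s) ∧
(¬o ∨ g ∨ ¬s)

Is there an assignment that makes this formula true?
Yes

Yes, the formula is satisfiable.

One satisfying assignment is: f=True, s=False, p=True, o=True, g=True, k=False

Verification: With this assignment, all 21 clauses evaluate to true.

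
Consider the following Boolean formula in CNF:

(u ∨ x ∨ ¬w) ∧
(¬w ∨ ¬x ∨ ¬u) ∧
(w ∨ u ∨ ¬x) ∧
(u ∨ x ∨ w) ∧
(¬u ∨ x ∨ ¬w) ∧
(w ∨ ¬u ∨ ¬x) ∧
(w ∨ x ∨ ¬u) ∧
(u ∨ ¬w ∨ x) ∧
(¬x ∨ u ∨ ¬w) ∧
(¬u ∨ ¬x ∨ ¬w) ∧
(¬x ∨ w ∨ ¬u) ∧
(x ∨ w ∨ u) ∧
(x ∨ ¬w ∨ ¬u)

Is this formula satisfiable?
No

No, the formula is not satisfiable.

No assignment of truth values to the variables can make all 13 clauses true simultaneously.

The formula is UNSAT (unsatisfiable).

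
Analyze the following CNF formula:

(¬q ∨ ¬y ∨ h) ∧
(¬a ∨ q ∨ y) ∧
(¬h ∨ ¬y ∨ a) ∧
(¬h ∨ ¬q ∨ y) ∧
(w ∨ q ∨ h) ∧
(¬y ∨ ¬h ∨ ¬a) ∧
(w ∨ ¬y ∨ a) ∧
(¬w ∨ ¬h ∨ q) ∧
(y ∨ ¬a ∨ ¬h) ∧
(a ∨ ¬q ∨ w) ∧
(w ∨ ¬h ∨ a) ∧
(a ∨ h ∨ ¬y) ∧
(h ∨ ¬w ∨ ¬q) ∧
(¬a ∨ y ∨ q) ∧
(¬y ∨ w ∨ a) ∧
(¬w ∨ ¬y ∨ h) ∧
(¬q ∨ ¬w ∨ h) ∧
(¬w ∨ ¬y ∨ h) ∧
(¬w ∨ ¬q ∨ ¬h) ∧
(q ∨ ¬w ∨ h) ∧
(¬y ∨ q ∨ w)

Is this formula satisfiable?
Yes

Yes, the formula is satisfiable.

One satisfying assignment is: a=True, q=True, y=False, w=False, h=False

Verification: With this assignment, all 21 clauses evaluate to true.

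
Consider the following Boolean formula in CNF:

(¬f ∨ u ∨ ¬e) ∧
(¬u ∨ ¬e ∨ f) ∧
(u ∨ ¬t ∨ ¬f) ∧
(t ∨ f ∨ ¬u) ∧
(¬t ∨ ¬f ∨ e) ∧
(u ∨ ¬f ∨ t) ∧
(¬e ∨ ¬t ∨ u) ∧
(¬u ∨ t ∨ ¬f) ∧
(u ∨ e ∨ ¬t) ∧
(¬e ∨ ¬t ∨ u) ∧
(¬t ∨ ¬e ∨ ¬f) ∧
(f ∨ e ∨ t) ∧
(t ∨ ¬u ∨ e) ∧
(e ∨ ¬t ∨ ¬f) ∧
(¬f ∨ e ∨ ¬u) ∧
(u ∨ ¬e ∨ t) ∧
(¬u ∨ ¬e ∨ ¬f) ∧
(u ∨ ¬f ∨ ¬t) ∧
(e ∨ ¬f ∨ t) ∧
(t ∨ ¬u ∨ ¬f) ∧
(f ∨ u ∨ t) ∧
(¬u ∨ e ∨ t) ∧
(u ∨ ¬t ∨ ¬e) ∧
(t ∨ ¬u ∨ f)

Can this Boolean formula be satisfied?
Yes

Yes, the formula is satisfiable.

One satisfying assignment is: e=False, u=True, f=False, t=True

Verification: With this assignment, all 24 clauses evaluate to true.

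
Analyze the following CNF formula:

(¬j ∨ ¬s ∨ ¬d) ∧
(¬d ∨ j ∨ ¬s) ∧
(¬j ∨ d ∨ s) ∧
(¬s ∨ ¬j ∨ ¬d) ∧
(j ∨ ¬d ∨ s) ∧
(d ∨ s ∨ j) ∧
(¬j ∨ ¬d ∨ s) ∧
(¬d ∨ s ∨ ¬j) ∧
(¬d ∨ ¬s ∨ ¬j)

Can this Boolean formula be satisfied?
Yes

Yes, the formula is satisfiable.

One satisfying assignment is: s=True, d=False, j=False

Verification: With this assignment, all 9 clauses evaluate to true.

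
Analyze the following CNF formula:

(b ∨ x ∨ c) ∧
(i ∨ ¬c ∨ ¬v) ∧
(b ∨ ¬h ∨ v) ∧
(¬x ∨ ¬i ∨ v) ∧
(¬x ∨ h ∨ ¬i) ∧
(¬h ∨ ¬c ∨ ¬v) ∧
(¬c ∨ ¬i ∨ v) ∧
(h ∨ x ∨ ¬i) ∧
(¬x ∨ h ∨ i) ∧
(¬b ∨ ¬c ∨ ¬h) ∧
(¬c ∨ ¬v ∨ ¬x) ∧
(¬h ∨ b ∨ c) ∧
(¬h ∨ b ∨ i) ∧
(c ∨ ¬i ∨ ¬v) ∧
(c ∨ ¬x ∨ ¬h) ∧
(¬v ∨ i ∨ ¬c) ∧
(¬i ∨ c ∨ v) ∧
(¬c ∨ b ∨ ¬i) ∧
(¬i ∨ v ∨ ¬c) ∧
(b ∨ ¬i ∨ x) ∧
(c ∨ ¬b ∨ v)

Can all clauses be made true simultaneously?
Yes

Yes, the formula is satisfiable.

One satisfying assignment is: c=True, h=False, x=False, b=False, v=False, i=False

Verification: With this assignment, all 21 clauses evaluate to true.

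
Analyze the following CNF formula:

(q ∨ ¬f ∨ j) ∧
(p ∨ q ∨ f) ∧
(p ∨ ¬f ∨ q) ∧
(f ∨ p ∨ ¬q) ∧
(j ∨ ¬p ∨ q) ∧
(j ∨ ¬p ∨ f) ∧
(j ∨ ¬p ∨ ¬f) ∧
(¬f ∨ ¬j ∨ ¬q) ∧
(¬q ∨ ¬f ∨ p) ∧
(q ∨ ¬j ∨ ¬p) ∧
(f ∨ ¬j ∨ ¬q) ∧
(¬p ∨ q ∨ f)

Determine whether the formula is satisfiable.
No

No, the formula is not satisfiable.

No assignment of truth values to the variables can make all 12 clauses true simultaneously.

The formula is UNSAT (unsatisfiable).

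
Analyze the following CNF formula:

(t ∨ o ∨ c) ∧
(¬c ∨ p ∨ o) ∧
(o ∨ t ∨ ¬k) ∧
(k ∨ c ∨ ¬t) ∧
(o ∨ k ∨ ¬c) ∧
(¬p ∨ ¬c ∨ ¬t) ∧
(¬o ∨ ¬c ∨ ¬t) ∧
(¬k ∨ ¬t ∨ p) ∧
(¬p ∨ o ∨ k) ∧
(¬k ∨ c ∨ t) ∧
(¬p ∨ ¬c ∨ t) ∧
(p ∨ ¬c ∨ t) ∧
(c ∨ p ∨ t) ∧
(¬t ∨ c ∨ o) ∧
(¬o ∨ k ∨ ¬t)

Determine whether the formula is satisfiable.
Yes

Yes, the formula is satisfiable.

One satisfying assignment is: t=False, k=False, p=True, o=True, c=False

Verification: With this assignment, all 15 clauses evaluate to true.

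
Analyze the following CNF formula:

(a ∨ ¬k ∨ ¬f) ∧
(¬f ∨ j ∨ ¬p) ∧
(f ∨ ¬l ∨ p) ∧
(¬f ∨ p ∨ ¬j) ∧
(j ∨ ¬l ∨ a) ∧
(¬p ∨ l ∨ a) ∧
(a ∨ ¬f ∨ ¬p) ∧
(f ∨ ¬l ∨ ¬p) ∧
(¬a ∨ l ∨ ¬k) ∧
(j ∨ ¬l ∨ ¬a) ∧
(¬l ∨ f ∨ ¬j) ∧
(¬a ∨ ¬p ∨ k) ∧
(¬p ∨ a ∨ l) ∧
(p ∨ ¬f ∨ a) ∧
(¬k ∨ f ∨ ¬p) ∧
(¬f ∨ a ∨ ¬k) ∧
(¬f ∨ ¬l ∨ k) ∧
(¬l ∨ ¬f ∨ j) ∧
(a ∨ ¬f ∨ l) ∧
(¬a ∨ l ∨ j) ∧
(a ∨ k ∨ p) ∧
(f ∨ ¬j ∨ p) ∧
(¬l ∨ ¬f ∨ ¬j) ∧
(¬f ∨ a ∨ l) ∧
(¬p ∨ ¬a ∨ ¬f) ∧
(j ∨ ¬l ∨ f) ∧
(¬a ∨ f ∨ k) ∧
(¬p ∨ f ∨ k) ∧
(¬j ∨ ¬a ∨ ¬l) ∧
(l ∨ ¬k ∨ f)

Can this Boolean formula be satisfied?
No

No, the formula is not satisfiable.

No assignment of truth values to the variables can make all 30 clauses true simultaneously.

The formula is UNSAT (unsatisfiable).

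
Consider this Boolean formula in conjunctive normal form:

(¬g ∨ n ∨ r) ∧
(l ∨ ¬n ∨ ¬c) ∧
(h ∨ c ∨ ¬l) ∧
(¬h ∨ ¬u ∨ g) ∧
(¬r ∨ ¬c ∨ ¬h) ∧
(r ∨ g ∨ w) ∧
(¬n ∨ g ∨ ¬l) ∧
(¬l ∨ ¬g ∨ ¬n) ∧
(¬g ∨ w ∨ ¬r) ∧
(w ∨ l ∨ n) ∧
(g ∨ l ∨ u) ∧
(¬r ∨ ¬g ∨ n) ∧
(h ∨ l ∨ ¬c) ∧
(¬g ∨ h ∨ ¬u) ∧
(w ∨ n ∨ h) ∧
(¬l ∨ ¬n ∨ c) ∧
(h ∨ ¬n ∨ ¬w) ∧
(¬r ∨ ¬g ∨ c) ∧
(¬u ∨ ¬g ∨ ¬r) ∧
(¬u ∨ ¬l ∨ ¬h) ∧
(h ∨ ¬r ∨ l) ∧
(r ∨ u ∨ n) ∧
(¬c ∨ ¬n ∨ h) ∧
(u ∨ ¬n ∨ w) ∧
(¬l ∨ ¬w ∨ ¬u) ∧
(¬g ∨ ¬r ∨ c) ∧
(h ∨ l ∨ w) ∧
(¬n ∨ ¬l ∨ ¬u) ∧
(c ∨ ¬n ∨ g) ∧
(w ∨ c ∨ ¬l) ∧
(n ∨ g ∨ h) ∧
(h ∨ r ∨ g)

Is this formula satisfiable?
Yes

Yes, the formula is satisfiable.

One satisfying assignment is: h=True, l=False, c=False, u=False, w=True, n=True, g=True, r=False

Verification: With this assignment, all 32 clauses evaluate to true.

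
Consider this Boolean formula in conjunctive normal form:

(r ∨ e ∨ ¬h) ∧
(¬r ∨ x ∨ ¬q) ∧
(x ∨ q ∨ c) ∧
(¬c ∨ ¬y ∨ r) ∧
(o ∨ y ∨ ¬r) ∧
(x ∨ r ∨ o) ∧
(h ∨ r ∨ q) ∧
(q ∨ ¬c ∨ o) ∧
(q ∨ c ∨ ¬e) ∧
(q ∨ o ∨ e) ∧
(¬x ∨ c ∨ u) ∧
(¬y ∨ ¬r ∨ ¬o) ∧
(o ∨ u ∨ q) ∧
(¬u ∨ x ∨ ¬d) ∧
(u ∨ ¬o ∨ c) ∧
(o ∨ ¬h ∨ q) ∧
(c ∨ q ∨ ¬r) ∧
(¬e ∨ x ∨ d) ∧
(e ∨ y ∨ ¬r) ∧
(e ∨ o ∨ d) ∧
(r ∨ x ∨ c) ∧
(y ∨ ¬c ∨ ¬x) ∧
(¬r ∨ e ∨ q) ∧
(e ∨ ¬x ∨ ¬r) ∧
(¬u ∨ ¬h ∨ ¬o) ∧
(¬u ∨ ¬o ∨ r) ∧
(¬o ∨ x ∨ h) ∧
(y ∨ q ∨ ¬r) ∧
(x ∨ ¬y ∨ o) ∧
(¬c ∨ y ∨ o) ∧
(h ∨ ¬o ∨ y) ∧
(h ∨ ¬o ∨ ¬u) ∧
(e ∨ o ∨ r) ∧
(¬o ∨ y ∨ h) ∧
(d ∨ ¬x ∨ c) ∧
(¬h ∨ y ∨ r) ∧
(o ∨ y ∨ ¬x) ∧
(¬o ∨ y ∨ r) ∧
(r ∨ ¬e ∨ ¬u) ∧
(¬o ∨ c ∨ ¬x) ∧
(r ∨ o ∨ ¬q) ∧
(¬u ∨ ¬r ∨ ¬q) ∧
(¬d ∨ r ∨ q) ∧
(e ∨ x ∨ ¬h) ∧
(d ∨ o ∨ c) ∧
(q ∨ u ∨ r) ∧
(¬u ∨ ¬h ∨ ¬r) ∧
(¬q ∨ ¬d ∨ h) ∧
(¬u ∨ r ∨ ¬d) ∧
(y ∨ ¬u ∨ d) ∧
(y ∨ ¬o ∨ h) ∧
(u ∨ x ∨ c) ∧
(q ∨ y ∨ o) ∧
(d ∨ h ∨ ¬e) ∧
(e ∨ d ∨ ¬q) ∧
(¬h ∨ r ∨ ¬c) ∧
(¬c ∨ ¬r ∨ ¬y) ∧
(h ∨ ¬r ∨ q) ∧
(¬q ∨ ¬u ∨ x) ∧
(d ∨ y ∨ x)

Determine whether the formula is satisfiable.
No

No, the formula is not satisfiable.

No assignment of truth values to the variables can make all 60 clauses true simultaneously.

The formula is UNSAT (unsatisfiable).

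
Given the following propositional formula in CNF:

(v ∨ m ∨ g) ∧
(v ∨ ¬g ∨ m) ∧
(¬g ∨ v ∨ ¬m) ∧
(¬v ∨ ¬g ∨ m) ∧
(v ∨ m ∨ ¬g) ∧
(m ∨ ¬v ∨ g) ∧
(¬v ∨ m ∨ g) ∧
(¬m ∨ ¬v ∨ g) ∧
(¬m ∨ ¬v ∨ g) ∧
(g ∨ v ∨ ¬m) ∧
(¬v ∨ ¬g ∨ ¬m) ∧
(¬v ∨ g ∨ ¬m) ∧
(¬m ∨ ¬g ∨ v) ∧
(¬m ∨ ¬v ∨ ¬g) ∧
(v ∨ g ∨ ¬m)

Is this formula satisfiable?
No

No, the formula is not satisfiable.

No assignment of truth values to the variables can make all 15 clauses true simultaneously.

The formula is UNSAT (unsatisfiable).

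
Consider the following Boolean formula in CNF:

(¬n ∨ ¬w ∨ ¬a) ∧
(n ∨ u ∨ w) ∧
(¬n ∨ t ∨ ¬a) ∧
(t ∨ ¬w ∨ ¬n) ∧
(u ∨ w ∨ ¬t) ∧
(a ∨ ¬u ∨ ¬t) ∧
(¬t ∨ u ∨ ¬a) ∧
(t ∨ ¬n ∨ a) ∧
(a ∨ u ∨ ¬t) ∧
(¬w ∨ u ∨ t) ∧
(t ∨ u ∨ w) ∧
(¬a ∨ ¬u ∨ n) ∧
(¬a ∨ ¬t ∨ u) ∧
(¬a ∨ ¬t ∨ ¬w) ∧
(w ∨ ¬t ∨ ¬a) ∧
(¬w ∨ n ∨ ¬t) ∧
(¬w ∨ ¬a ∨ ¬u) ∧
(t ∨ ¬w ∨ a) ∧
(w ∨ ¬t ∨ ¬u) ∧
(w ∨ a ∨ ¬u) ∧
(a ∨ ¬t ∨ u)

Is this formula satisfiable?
No

No, the formula is not satisfiable.

No assignment of truth values to the variables can make all 21 clauses true simultaneously.

The formula is UNSAT (unsatisfiable).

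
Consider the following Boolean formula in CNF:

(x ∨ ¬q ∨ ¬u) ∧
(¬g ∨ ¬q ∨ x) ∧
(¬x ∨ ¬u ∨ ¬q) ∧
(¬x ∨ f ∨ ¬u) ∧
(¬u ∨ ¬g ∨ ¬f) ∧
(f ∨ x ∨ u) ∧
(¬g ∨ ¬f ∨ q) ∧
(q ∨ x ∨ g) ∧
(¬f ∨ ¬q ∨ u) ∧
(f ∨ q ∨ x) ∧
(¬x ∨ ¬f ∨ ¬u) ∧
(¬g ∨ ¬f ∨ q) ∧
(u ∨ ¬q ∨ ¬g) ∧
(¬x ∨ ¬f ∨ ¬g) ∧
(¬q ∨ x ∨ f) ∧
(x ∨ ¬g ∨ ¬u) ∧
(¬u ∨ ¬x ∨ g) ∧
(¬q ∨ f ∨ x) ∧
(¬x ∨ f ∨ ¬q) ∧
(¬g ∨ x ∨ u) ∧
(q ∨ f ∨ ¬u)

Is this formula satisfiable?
Yes

Yes, the formula is satisfiable.

One satisfying assignment is: u=False, g=False, f=False, x=True, q=False

Verification: With this assignment, all 21 clauses evaluate to true.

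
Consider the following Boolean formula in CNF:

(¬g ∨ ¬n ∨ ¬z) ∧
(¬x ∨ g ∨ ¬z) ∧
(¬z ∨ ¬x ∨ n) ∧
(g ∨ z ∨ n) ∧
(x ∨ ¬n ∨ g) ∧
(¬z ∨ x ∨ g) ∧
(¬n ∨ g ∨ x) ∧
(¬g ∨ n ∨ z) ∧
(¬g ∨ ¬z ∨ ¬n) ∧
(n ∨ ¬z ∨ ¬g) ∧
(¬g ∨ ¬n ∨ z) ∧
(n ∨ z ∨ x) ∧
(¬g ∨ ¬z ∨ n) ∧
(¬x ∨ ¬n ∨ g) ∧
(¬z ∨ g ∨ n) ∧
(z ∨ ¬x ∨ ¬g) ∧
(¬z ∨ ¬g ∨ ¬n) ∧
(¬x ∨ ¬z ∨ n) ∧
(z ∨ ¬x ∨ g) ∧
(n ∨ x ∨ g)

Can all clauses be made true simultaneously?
No

No, the formula is not satisfiable.

No assignment of truth values to the variables can make all 20 clauses true simultaneously.

The formula is UNSAT (unsatisfiable).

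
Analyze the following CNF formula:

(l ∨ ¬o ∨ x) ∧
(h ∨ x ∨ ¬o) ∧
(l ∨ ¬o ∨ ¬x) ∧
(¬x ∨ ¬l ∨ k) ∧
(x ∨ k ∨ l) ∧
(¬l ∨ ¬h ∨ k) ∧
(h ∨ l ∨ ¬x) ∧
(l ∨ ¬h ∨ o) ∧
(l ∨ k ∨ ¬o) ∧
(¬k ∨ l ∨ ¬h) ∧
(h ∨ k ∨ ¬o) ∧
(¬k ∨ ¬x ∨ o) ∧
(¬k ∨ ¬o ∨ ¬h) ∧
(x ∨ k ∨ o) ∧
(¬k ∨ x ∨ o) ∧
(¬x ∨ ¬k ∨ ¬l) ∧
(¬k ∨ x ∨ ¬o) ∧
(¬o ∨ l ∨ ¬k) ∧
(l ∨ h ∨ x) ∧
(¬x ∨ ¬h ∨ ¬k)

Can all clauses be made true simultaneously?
No

No, the formula is not satisfiable.

No assignment of truth values to the variables can make all 20 clauses true simultaneously.

The formula is UNSAT (unsatisfiable).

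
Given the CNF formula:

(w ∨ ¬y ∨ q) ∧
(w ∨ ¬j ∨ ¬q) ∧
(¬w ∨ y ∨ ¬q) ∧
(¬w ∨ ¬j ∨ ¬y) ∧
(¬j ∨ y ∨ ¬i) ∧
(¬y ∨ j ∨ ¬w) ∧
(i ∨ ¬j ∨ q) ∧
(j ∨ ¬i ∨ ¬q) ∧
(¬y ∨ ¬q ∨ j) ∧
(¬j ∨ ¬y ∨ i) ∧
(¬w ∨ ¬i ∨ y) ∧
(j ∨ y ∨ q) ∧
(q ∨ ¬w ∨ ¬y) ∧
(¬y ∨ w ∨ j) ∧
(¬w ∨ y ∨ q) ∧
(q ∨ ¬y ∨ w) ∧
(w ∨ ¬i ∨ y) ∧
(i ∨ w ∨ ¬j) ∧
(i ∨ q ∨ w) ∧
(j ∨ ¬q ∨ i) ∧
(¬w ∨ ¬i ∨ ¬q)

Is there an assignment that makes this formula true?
No

No, the formula is not satisfiable.

No assignment of truth values to the variables can make all 21 clauses true simultaneously.

The formula is UNSAT (unsatisfiable).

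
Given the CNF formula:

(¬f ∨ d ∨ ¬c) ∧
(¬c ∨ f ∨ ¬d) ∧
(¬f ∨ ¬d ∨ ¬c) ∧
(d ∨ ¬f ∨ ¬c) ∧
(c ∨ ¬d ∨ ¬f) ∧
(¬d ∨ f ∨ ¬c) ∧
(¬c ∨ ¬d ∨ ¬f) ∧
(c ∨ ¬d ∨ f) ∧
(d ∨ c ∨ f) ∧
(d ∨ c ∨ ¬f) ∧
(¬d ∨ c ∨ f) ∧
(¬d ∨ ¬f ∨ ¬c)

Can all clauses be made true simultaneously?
Yes

Yes, the formula is satisfiable.

One satisfying assignment is: d=False, f=False, c=True

Verification: With this assignment, all 12 clauses evaluate to true.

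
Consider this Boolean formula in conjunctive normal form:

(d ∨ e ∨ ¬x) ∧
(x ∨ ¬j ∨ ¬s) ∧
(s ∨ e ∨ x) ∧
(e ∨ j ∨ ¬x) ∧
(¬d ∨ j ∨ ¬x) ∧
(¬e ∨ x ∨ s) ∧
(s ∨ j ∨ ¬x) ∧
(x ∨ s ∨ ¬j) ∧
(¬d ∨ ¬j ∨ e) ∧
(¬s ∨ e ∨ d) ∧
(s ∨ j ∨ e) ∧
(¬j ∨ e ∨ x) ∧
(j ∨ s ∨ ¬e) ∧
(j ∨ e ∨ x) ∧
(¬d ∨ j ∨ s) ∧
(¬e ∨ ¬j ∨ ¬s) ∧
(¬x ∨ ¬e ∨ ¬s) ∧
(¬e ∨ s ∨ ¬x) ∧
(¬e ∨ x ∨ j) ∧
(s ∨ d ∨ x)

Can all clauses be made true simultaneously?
No

No, the formula is not satisfiable.

No assignment of truth values to the variables can make all 20 clauses true simultaneously.

The formula is UNSAT (unsatisfiable).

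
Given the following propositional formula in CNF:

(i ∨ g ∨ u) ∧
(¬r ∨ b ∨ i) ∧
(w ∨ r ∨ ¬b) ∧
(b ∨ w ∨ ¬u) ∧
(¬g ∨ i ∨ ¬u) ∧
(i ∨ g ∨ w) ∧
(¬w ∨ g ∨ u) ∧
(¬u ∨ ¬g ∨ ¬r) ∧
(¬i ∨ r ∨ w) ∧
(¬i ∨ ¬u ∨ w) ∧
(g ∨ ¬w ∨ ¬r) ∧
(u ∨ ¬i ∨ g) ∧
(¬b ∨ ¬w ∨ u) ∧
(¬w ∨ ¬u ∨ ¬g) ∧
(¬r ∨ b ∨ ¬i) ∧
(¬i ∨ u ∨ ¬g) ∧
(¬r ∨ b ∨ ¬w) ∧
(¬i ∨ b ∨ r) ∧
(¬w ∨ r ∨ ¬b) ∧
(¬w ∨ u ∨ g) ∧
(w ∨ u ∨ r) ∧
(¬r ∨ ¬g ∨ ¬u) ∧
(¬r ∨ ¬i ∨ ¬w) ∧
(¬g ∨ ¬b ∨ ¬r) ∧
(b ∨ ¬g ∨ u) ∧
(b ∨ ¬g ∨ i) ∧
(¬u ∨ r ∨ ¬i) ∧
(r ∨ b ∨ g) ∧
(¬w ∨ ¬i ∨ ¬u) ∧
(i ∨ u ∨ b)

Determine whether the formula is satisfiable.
No

No, the formula is not satisfiable.

No assignment of truth values to the variables can make all 30 clauses true simultaneously.

The formula is UNSAT (unsatisfiable).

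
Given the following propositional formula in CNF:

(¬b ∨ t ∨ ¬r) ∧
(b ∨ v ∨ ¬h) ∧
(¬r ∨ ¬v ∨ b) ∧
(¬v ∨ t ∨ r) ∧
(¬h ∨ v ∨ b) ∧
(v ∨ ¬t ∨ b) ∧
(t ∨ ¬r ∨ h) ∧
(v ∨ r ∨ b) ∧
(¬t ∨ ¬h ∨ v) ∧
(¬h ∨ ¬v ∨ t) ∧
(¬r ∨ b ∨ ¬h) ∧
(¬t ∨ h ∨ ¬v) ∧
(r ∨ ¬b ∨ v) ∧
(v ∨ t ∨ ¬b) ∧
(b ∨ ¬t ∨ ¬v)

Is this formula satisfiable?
Yes

Yes, the formula is satisfiable.

One satisfying assignment is: r=False, t=True, b=True, h=True, v=True

Verification: With this assignment, all 15 clauses evaluate to true.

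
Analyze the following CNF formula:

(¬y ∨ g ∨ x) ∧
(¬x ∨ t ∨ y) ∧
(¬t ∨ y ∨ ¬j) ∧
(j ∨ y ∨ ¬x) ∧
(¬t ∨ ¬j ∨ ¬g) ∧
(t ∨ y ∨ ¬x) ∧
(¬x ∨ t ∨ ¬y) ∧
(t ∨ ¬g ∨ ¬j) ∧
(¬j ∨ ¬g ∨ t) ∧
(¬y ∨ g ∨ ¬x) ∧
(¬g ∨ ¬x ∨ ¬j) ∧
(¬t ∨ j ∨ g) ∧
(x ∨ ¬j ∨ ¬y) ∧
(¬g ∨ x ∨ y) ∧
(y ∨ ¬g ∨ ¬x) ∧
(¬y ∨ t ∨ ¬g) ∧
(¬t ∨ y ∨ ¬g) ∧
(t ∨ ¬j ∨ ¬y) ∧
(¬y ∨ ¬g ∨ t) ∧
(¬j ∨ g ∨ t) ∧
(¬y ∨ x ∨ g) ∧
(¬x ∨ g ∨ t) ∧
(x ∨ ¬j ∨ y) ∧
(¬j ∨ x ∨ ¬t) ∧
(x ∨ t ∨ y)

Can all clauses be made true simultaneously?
Yes

Yes, the formula is satisfiable.

One satisfying assignment is: x=False, j=False, t=True, g=True, y=True

Verification: With this assignment, all 25 clauses evaluate to true.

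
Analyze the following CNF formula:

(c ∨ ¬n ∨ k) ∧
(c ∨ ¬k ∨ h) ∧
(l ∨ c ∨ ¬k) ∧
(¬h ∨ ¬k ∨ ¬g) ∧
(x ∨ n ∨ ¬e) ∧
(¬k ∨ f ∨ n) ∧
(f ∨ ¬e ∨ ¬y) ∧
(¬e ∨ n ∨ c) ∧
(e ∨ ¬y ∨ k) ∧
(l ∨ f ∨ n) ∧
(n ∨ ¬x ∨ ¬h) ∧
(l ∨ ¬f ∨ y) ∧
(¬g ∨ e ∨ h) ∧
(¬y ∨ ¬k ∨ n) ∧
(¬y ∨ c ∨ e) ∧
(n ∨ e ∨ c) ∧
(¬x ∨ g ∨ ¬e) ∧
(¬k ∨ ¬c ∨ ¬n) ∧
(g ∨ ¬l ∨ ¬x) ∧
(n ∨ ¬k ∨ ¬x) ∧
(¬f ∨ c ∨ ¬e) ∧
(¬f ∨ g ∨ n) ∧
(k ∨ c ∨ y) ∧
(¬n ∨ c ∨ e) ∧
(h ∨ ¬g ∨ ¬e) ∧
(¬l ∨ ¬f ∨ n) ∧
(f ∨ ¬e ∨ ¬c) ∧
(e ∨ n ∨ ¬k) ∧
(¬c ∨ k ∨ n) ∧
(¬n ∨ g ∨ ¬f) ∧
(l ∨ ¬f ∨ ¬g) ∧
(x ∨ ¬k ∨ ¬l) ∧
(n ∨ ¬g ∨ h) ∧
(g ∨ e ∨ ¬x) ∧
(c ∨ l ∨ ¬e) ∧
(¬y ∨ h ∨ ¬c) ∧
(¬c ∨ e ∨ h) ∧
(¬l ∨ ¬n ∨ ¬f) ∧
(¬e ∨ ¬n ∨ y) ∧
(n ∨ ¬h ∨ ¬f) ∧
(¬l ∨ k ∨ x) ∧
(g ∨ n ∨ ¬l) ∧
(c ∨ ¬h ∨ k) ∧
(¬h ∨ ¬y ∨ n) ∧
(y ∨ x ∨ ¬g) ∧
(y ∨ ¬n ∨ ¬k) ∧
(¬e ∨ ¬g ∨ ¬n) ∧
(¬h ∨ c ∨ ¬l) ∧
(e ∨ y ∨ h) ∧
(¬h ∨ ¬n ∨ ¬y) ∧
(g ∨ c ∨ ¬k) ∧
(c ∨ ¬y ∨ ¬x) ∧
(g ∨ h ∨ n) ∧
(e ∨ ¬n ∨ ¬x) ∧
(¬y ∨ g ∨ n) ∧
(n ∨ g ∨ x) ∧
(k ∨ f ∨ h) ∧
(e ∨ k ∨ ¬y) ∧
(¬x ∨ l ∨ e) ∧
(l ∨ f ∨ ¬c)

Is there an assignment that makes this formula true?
No

No, the formula is not satisfiable.

No assignment of truth values to the variables can make all 60 clauses true simultaneously.

The formula is UNSAT (unsatisfiable).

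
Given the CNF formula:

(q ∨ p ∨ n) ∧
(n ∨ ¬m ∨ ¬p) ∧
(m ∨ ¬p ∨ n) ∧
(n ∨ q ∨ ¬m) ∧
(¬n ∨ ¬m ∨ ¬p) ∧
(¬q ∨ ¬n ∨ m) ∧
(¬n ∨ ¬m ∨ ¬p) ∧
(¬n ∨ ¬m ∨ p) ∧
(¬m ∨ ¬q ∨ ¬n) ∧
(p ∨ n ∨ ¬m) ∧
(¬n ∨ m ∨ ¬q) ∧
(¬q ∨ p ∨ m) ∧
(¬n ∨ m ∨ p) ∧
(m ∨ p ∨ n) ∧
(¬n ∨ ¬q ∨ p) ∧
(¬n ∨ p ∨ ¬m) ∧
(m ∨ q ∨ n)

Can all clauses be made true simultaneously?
Yes

Yes, the formula is satisfiable.

One satisfying assignment is: n=True, p=True, m=False, q=False

Verification: With this assignment, all 17 clauses evaluate to true.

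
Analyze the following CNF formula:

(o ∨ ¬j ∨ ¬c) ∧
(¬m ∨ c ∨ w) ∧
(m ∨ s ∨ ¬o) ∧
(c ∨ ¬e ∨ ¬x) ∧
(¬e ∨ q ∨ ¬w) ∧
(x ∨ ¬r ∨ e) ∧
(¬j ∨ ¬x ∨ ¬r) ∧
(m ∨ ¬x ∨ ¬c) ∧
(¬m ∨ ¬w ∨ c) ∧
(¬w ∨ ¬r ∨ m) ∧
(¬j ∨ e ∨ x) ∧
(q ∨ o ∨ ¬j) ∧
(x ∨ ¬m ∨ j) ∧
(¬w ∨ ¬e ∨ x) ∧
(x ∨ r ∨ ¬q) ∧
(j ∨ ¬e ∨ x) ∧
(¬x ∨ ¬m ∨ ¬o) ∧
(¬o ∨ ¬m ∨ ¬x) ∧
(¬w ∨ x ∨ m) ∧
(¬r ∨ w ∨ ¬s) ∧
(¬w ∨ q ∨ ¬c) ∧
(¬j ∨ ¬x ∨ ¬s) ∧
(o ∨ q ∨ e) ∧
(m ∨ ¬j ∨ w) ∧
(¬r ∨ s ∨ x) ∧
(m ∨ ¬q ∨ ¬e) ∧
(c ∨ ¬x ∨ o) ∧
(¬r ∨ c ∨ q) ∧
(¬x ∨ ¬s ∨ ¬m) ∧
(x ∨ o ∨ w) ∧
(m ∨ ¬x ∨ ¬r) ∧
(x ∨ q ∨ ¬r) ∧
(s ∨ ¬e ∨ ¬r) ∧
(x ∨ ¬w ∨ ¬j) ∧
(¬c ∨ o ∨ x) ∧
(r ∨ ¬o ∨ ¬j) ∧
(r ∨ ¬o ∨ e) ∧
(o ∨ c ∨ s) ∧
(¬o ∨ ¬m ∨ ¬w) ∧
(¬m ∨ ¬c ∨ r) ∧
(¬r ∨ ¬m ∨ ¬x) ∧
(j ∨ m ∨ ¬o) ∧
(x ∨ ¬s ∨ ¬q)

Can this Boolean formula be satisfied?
No

No, the formula is not satisfiable.

No assignment of truth values to the variables can make all 43 clauses true simultaneously.

The formula is UNSAT (unsatisfiable).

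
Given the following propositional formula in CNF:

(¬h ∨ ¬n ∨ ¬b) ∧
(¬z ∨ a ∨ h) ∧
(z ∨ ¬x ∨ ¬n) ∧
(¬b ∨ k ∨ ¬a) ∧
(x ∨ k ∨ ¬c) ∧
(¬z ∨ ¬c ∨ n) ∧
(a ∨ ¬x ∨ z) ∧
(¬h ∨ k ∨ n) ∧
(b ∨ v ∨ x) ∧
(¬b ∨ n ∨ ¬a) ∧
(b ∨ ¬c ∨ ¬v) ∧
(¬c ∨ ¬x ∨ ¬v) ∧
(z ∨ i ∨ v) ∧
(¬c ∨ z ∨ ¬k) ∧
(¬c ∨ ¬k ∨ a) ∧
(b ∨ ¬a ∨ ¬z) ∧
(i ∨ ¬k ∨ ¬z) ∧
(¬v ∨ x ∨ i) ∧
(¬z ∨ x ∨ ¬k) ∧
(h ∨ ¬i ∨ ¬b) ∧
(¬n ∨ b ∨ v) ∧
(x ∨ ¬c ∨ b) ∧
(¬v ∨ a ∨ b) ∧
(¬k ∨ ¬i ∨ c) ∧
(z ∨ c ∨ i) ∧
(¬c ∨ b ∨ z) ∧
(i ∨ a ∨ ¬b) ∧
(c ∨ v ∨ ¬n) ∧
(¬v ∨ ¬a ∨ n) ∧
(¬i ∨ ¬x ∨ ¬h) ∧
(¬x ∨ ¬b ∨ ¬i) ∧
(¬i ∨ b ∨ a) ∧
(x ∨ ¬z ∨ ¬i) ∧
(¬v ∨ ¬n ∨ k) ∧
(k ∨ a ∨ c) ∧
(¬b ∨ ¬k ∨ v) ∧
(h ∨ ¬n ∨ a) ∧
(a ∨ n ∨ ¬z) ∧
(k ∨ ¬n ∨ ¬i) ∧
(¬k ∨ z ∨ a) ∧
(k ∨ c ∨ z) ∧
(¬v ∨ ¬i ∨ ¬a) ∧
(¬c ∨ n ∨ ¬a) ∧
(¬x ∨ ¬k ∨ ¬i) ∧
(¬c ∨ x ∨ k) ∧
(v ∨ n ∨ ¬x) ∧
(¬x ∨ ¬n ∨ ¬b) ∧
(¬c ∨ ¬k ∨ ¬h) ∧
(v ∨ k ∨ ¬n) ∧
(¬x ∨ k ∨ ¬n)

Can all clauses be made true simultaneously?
No

No, the formula is not satisfiable.

No assignment of truth values to the variables can make all 50 clauses true simultaneously.

The formula is UNSAT (unsatisfiable).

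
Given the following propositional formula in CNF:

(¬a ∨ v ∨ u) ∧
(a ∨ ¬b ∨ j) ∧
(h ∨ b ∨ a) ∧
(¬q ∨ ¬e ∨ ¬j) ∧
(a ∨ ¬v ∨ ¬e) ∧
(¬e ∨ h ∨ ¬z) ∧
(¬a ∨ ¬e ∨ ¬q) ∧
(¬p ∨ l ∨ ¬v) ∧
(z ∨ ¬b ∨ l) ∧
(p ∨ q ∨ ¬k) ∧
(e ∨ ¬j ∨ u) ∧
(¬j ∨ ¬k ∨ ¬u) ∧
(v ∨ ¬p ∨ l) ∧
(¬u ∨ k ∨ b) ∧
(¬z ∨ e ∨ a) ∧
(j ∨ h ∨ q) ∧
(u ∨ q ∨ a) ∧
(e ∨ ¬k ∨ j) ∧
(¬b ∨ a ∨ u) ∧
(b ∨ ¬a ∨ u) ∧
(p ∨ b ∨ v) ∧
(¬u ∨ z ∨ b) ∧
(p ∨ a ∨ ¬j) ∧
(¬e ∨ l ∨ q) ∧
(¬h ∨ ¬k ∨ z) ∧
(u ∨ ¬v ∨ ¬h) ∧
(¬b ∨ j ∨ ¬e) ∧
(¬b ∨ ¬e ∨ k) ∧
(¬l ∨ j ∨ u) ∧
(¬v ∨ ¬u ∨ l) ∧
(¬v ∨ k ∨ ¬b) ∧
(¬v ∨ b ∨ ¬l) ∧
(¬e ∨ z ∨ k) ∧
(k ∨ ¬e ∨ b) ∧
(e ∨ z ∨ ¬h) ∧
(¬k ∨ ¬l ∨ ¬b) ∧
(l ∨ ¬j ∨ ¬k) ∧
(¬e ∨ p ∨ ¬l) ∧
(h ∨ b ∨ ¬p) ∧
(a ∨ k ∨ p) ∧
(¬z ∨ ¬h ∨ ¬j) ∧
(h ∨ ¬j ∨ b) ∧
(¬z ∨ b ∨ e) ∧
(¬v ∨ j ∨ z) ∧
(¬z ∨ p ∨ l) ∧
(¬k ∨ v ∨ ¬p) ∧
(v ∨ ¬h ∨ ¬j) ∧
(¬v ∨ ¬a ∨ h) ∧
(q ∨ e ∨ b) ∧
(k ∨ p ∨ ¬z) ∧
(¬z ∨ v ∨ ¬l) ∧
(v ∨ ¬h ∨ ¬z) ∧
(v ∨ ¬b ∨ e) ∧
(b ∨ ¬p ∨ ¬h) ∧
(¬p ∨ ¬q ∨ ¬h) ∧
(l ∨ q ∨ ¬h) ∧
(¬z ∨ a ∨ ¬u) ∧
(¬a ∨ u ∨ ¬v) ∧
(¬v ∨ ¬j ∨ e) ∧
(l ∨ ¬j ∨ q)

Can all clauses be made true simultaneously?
No

No, the formula is not satisfiable.

No assignment of truth values to the variables can make all 60 clauses true simultaneously.

The formula is UNSAT (unsatisfiable).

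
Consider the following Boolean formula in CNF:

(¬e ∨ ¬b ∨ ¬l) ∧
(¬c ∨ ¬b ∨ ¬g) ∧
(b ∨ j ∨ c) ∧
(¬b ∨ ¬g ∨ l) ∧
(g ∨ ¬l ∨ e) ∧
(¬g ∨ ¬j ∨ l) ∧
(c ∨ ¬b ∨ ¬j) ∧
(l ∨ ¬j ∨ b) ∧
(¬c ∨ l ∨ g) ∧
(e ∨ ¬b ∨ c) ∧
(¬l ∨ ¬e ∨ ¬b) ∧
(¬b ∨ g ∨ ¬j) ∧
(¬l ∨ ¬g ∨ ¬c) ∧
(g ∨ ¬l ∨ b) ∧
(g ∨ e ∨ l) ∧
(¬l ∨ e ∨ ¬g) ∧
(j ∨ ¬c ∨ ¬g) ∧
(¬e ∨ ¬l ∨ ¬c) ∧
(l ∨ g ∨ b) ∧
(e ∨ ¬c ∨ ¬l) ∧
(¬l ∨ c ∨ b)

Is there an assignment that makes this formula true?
Yes

Yes, the formula is satisfiable.

One satisfying assignment is: b=True, j=False, l=False, c=False, e=True, g=False

Verification: With this assignment, all 21 clauses evaluate to true.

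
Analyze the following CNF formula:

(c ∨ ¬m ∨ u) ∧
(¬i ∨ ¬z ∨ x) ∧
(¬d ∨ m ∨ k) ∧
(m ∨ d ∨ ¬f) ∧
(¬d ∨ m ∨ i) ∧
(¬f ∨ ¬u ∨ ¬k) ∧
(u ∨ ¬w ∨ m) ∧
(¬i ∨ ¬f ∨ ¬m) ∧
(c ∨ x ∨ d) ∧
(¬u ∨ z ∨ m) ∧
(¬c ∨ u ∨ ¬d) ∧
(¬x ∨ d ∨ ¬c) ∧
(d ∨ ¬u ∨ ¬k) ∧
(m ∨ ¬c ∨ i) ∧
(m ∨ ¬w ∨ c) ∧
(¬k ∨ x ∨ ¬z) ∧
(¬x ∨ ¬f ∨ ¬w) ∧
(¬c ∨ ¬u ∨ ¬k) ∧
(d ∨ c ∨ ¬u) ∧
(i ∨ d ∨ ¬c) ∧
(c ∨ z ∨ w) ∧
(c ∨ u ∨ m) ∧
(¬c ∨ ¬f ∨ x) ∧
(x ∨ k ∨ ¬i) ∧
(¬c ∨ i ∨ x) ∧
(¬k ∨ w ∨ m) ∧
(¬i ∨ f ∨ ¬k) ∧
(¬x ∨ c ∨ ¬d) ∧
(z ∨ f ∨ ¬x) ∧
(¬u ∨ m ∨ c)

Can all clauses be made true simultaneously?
Yes

Yes, the formula is satisfiable.

One satisfying assignment is: z=True, m=True, i=False, c=True, k=False, f=False, w=False, d=True, u=True, x=True

Verification: With this assignment, all 30 clauses evaluate to true.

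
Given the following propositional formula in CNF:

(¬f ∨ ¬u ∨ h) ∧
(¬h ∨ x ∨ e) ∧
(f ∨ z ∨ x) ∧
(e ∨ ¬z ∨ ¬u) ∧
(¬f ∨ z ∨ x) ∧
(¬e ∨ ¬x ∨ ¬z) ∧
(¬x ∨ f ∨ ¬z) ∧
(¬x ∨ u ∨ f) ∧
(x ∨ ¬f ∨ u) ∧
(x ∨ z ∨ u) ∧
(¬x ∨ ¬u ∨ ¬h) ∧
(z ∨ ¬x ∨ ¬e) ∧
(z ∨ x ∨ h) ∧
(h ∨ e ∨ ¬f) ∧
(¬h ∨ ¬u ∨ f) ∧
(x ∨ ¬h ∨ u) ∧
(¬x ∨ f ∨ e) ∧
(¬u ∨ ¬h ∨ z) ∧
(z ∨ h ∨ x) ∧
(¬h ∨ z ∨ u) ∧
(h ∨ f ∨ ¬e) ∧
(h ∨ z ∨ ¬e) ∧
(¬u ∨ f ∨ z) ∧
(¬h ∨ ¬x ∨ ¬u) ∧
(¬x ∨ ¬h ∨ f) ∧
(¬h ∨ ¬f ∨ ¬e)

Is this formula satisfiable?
Yes

Yes, the formula is satisfiable.

One satisfying assignment is: u=False, e=False, x=False, z=True, f=False, h=False

Verification: With this assignment, all 26 clauses evaluate to true.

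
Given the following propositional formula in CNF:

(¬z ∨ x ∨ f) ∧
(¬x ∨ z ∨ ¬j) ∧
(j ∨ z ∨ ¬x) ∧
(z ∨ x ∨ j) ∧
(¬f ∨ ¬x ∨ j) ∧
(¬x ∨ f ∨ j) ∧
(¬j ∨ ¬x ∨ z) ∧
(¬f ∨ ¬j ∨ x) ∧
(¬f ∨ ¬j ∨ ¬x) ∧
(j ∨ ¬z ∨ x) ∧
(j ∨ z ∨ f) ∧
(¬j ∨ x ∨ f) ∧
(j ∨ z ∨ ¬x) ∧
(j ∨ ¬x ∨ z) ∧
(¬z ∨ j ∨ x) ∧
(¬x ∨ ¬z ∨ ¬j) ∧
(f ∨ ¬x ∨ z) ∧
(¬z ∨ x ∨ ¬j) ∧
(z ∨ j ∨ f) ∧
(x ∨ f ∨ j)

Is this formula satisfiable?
No

No, the formula is not satisfiable.

No assignment of truth values to the variables can make all 20 clauses true simultaneously.

The formula is UNSAT (unsatisfiable).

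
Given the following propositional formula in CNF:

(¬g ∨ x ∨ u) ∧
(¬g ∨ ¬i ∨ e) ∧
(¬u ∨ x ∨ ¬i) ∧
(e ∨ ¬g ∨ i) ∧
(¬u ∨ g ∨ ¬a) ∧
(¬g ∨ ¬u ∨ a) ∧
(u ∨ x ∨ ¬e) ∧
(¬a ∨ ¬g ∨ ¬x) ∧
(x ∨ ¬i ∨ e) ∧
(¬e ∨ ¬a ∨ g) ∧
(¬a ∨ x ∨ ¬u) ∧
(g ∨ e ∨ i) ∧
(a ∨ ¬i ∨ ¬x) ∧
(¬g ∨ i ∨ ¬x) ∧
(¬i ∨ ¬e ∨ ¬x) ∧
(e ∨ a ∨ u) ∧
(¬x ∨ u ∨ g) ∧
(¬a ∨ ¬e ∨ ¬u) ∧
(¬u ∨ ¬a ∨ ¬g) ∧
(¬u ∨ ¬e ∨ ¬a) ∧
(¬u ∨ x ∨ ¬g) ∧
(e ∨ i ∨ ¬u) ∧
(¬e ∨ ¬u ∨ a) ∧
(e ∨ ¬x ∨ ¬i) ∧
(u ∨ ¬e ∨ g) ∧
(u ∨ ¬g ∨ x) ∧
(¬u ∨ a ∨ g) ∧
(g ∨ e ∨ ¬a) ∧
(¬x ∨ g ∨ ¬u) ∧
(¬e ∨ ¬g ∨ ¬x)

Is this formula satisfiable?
No

No, the formula is not satisfiable.

No assignment of truth values to the variables can make all 30 clauses true simultaneously.

The formula is UNSAT (unsatisfiable).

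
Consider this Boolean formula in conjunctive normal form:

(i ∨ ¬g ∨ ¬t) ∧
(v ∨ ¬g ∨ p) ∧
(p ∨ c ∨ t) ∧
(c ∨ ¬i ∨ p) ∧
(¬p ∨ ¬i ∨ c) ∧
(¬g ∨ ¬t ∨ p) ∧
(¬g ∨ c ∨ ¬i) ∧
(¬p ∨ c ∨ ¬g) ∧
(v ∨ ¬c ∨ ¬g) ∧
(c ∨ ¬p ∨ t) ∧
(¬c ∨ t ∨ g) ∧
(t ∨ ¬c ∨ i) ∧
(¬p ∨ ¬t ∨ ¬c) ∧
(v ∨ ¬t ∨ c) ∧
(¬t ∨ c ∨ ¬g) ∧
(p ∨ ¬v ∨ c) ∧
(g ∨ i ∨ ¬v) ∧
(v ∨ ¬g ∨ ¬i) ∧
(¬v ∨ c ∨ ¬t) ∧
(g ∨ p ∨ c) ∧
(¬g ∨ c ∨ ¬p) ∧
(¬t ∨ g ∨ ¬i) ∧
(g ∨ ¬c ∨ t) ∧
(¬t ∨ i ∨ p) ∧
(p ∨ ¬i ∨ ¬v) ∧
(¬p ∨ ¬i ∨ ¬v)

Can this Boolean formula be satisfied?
No

No, the formula is not satisfiable.

No assignment of truth values to the variables can make all 26 clauses true simultaneously.

The formula is UNSAT (unsatisfiable).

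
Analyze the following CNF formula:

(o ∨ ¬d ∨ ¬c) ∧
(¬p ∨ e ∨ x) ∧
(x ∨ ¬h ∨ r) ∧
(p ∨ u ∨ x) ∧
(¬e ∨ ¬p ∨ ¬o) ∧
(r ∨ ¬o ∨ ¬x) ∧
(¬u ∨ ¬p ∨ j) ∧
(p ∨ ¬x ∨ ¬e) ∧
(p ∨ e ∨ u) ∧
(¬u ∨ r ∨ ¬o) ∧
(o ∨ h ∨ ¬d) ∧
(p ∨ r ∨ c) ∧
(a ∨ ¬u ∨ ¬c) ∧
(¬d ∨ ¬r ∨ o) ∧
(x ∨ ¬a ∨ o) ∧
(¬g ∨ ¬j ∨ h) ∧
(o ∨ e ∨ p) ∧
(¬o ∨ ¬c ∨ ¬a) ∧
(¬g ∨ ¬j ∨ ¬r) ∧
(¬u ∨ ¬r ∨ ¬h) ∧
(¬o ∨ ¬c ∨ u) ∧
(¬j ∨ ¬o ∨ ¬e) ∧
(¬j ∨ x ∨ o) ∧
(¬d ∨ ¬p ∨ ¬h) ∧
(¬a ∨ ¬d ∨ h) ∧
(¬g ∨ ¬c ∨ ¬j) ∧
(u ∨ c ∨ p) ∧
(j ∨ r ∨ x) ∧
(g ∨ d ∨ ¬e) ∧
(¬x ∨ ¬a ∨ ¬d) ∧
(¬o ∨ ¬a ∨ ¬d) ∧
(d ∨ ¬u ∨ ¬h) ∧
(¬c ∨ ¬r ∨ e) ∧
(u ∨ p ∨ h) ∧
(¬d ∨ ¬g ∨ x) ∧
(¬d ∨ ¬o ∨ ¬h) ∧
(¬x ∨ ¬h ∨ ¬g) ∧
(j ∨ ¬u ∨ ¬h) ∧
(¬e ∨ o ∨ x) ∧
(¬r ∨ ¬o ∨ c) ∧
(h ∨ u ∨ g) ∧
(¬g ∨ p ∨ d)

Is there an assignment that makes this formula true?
Yes

Yes, the formula is satisfiable.

One satisfying assignment is: e=False, d=False, j=False, g=False, c=False, a=False, x=True, h=True, r=False, o=False, u=False, p=True

Verification: With this assignment, all 42 clauses evaluate to true.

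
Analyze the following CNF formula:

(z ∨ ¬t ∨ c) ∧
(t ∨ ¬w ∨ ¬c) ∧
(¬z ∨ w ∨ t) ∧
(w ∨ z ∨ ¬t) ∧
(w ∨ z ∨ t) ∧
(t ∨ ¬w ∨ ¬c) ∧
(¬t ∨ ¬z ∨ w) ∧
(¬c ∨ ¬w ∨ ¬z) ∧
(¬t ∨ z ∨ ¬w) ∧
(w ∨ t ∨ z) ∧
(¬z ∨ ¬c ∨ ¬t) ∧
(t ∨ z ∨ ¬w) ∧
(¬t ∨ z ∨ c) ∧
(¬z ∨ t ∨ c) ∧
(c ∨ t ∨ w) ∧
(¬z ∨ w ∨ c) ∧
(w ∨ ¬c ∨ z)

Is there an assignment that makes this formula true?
Yes

Yes, the formula is satisfiable.

One satisfying assignment is: w=True, t=True, c=False, z=True

Verification: With this assignment, all 17 clauses evaluate to true.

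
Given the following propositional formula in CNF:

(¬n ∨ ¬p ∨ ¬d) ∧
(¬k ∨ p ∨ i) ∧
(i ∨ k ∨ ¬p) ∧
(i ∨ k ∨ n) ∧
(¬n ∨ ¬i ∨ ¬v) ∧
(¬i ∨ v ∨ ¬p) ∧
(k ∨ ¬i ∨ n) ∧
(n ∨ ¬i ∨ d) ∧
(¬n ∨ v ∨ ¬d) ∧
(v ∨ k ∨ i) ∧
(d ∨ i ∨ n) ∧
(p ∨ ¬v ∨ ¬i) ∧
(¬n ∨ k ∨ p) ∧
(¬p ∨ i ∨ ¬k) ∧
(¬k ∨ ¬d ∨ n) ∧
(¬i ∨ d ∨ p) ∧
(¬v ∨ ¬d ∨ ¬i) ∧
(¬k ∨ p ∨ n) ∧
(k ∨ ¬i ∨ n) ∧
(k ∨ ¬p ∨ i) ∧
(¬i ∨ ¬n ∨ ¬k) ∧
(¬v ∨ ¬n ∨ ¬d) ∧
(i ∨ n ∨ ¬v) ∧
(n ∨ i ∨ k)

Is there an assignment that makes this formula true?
No

No, the formula is not satisfiable.

No assignment of truth values to the variables can make all 24 clauses true simultaneously.

The formula is UNSAT (unsatisfiable).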